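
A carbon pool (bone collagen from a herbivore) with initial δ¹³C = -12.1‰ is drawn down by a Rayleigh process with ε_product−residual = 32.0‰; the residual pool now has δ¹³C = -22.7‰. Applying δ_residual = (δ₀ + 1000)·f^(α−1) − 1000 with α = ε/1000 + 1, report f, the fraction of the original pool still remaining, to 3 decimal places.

0.714

α − 1 = ε/1000 = 0.0320
(δ_res + 1000)/(δ₀ + 1000) = (-22.7 + 1000)/(-12.1 + 1000) = 977.3/987.9 = 0.989270
f = 0.989270^(1/0.0320) = exp(ln(0.989270)/0.0320) = exp(-0.01079/0.0320)
f = exp(-0.3371) = 0.7138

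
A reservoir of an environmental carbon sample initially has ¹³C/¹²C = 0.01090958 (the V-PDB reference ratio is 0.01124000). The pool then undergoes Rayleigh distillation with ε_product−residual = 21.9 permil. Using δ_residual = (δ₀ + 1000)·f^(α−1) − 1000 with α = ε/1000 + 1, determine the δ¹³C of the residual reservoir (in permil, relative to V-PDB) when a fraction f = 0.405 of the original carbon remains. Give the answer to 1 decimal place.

-48.4 permil

δ₀ = (0.01090958/0.01124000 − 1)×1000 = (0.970603 − 1)×1000 = -29.397 permil
α − 1 = ε/1000 = 0.0219
f^(α−1) = 0.405^(0.0219) = 0.980400
δ_res = (-29.397 + 1000) × 0.980400 − 1000 = 951.579 − 1000 = -48.42 permil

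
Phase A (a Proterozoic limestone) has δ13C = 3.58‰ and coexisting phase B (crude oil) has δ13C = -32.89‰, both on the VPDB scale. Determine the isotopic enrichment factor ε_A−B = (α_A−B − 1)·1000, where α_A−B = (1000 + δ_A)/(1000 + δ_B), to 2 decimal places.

37.71‰

α_A−B = (1000 + 3.58) / (1000 + -32.89) = 1003.58 / 967.11 = 1.037710
ε_A−B = (1.037710 − 1) × 1000 = 37.710‰
(The approximation ε ≈ δ_A − δ_B would give 36.47‰.)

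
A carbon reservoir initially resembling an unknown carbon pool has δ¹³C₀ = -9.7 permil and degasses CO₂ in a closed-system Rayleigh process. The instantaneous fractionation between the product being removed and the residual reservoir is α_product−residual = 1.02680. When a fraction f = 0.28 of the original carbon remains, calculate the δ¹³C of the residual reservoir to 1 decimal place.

-42.9 permil

Rayleigh residual: δ_res = (δ₀ + 1000)·f^(α−1) − 1000
α − 1 = 0.02680
f^(α−1) = 0.28^(0.02680) = 0.966460
δ_res = (-9.7 + 1000) × 0.966460 − 1000 = 957.085 − 1000 = -42.91 permil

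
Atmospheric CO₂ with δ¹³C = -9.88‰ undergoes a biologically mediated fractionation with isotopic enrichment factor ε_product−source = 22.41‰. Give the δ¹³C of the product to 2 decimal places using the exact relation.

12.31‰

To first order, δ_product ≈ δ_source + ε = 12.53‰.
Exactly, δ_product = (δ_source + 1000)·(ε/1000 + 1) − 1000.
δ_product = (-9.88 + 1000) × (22.41/1000 + 1) − 1000
δ_product = 12.309‰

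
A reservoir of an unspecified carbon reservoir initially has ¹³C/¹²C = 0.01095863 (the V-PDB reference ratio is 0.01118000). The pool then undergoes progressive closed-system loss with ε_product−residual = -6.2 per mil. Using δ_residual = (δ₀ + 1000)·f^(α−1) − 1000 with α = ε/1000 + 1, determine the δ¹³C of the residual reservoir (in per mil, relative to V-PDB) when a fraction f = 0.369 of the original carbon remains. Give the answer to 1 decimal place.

-13.7 per mil

δ₀ = (0.01095863/0.01118000 − 1)×1000 = (0.980199 − 1)×1000 = -19.801 per mil
α − 1 = ε/1000 = -0.0062
f^(α−1) = 0.369^(-0.0062) = 1.006200
δ_res = (-19.801 + 1000) × 1.006200 − 1000 = 986.277 − 1000 = -13.72 per mil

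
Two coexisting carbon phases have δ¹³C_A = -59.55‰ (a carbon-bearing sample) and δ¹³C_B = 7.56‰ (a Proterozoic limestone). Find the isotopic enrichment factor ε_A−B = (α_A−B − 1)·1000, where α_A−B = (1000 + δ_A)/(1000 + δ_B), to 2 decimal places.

-66.61‰

α_A−B = (1000 + -59.55) / (1000 + 7.56) = 940.45 / 1007.56 = 0.933394
ε_A−B = (0.933394 − 1) × 1000 = -66.606‰
(The approximation ε ≈ δ_A − δ_B would give -67.11‰.)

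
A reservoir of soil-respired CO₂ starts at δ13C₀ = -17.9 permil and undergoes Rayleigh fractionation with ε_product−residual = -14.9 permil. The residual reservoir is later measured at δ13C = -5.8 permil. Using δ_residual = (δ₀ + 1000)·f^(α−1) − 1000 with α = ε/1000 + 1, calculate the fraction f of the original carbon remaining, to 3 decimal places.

α − 1 = ε/1000 = -0.0149
(δ_res + 1000)/(δ₀ + 1000) = (-5.8 + 1000)/(-17.9 + 1000) = 994.2/982.1 = 1.012321
f = 1.012321^(1/-0.0149) = exp(ln(1.012321)/-0.0149) = exp(0.01225/-0.0149)
f = exp(-0.8218) = 0.4396

0.440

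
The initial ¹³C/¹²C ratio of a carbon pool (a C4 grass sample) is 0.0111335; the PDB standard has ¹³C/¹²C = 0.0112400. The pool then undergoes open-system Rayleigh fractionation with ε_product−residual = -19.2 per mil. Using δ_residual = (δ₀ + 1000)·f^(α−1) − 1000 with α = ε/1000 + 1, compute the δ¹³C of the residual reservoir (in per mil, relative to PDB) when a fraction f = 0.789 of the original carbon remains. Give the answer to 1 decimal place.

δ₀ = (0.0111335/0.0112400 − 1)×1000 = (0.990525 − 1)×1000 = -9.475 per mil
α − 1 = ε/1000 = -0.0192
f^(α−1) = 0.789^(-0.0192) = 1.004561
δ_res = (-9.475 + 1000) × 1.004561 − 1000 = 995.042 − 1000 = -4.96 per mil

-5.0 per mil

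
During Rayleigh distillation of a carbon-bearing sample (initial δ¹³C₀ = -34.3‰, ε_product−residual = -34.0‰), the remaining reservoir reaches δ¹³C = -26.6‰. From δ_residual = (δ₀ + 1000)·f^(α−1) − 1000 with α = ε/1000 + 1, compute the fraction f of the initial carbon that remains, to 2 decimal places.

0.79

α − 1 = ε/1000 = -0.0340
(δ_res + 1000)/(δ₀ + 1000) = (-26.6 + 1000)/(-34.3 + 1000) = 973.4/965.7 = 1.007973
f = 1.007973^(1/-0.0340) = exp(ln(1.007973)/-0.0340) = exp(0.00794/-0.0340)
f = exp(-0.2336) = 0.7917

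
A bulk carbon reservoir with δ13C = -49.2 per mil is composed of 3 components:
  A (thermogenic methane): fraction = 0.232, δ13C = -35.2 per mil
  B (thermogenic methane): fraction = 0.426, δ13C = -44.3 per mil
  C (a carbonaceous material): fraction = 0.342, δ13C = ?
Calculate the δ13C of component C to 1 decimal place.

-64.8 per mil

Isotope mass balance: δ_bulk = Σ fᵢ·δᵢ.
-49.2 = 0.232×(-35.2) + 0.426×(-44.3) + 0.342×δ_C
0.342·δ_C = -49.2 − (-27.038) = -22.162
δ_C = -22.162 / 0.342 = -64.80 per mil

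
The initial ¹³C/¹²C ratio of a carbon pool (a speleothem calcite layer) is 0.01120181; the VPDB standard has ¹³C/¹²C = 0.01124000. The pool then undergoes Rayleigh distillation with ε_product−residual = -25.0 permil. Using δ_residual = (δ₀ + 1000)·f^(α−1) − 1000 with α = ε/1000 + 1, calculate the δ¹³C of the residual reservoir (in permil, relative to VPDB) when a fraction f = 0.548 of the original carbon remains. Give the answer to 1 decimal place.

11.7 permil

δ₀ = (0.01120181/0.01124000 − 1)×1000 = (0.996602 − 1)×1000 = -3.398 permil
α − 1 = ε/1000 = -0.0250
f^(α−1) = 0.548^(-0.0250) = 1.015151
δ_res = (-3.398 + 1000) × 1.015151 − 1000 = 1011.701 − 1000 = 11.70 permil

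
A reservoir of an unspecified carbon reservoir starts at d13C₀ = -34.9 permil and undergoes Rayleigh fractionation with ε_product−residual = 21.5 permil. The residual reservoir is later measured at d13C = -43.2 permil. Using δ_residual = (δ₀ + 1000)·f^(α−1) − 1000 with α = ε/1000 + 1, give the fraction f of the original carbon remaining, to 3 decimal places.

0.669

α − 1 = ε/1000 = 0.0215
(δ_res + 1000)/(δ₀ + 1000) = (-43.2 + 1000)/(-34.9 + 1000) = 956.8/965.1 = 0.991400
f = 0.991400^(1/0.0215) = exp(ln(0.991400)/0.0215) = exp(-0.00864/0.0215)
f = exp(-0.4017) = 0.6692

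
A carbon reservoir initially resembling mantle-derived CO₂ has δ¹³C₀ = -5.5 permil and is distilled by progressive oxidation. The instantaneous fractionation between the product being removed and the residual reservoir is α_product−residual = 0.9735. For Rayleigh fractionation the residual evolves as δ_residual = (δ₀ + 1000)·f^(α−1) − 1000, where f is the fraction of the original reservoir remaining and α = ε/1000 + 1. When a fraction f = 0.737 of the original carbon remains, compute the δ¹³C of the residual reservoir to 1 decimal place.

2.6 permil

Rayleigh residual: δ_res = (δ₀ + 1000)·f^(α−1) − 1000
α − 1 = -0.02650
f^(α−1) = 0.737^(-0.02650) = 1.008120
δ_res = (-5.5 + 1000) × 1.008120 − 1000 = 1002.575 − 1000 = 2.58 permil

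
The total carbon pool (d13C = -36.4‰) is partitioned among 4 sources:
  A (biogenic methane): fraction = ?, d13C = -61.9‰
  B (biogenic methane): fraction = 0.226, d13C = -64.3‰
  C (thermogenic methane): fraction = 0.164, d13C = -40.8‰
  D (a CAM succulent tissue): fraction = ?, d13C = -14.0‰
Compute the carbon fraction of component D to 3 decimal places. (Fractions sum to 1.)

Let f_D and f_A be the unknown fractions; fractions sum to 1 so f_D + f_A = 0.610.
Mass balance: Σ fᵢ·δᵢ = δ_bulk ⇒ f_D·(-14.0) + f_A·(-61.9) = -36.4 − (-21.223) = -15.177
Substitute f_A = 0.610 − f_D:
f_D·(-14.0 − -61.9) = -15.177 − 0.610×(-61.9) = 22.582
f_D = 22.582 / 47.9 = 0.4714

0.471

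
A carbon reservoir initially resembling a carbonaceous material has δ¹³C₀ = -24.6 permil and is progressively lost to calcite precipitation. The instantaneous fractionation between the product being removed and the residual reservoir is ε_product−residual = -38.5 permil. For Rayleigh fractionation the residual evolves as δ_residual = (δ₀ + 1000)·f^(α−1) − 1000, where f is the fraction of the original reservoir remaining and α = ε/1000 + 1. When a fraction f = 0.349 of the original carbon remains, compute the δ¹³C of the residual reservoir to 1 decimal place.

15.7 permil

Rayleigh residual: δ_res = (δ₀ + 1000)·f^(α−1) − 1000
α = ε/1000 + 1 = 0.96150, so α − 1 = -0.03850
f^(α−1) = 0.349^(-0.03850) = 1.041361
δ_res = (-24.6 + 1000) × 1.041361 − 1000 = 1015.743 − 1000 = 15.74 permil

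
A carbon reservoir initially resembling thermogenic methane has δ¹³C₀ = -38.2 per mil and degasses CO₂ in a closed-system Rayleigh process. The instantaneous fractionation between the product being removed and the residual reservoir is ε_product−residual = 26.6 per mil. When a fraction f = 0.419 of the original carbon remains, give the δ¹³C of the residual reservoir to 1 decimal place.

-60.2 per mil

Rayleigh residual: δ_res = (δ₀ + 1000)·f^(α−1) − 1000
α = ε/1000 + 1 = 1.02660, so α − 1 = 0.02660
f^(α−1) = 0.419^(0.02660) = 0.977127
δ_res = (-38.2 + 1000) × 0.977127 − 1000 = 939.800 − 1000 = -60.20 per mil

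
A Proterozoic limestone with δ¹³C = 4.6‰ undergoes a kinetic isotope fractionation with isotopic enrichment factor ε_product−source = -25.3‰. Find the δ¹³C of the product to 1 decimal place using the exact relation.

Exactly, δ_product = (δ_source + 1000)·(ε/1000 + 1) − 1000.
δ_product = (4.6 + 1000) × (-25.3/1000 + 1) − 1000
δ_product = -20.82‰

-20.8‰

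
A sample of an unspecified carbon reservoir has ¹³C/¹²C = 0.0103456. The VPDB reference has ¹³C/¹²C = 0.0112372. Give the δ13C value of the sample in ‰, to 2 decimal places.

-79.34‰

δ13C = (R_sample / R_standard − 1) × 1000
R_sample / R_standard = 0.0103456 / 0.0112372 = 0.920656
δ13C = (0.920656 − 1) × 1000 = -79.344‰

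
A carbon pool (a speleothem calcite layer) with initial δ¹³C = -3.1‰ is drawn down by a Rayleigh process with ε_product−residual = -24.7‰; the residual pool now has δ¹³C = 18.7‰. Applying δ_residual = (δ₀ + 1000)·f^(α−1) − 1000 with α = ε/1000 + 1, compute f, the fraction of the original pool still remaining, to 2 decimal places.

α − 1 = ε/1000 = -0.0247
(δ_res + 1000)/(δ₀ + 1000) = (18.7 + 1000)/(-3.1 + 1000) = 1018.7/996.9 = 1.021868
f = 1.021868^(1/-0.0247) = exp(ln(1.021868)/-0.0247) = exp(0.02163/-0.0247)
f = exp(-0.8758) = 0.4165

0.42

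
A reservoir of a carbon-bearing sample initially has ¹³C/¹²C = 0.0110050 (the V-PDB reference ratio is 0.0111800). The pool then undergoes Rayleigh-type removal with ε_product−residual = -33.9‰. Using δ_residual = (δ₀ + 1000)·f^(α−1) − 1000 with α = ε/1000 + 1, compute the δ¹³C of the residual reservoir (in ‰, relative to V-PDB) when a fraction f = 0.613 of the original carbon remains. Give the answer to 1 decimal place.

δ₀ = (0.0110050/0.0111800 − 1)×1000 = (0.984347 − 1)×1000 = -15.653‰
α − 1 = ε/1000 = -0.0339
f^(α−1) = 0.613^(-0.0339) = 1.016729
δ_res = (-15.653 + 1000) × 1.016729 − 1000 = 1000.814 − 1000 = 0.81‰

0.8‰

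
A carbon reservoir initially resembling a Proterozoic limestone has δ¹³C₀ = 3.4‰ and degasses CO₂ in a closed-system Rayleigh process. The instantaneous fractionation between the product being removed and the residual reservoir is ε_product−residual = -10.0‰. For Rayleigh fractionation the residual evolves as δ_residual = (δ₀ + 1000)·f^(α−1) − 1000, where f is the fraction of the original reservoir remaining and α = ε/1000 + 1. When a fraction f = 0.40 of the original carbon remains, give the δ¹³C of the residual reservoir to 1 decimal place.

12.6‰

Rayleigh residual: δ_res = (δ₀ + 1000)·f^(α−1) − 1000
α = ε/1000 + 1 = 0.99000, so α − 1 = -0.01000
f^(α−1) = 0.40^(-0.01000) = 1.009205
δ_res = (3.4 + 1000) × 1.009205 − 1000 = 1012.636 − 1000 = 12.64‰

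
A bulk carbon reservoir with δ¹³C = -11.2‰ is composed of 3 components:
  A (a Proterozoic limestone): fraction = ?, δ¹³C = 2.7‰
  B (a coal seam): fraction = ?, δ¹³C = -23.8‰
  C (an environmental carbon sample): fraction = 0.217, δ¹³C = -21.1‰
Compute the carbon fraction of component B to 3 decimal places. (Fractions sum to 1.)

Let f_B and f_A be the unknown fractions; fractions sum to 1 so f_B + f_A = 0.783.
Mass balance: Σ fᵢ·δᵢ = δ_bulk ⇒ f_B·(-23.8) + f_A·(2.7) = -11.2 − (-4.579) = -6.621
Substitute f_A = 0.783 − f_B:
f_B·(-23.8 − 2.7) = -6.621 − 0.783×(2.7) = -8.735
f_B = -8.735 / -26.5 = 0.3296

0.330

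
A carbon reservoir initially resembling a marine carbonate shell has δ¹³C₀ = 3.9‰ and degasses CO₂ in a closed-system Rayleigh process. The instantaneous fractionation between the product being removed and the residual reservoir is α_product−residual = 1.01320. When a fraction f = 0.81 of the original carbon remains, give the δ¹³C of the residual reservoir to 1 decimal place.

Rayleigh residual: δ_res = (δ₀ + 1000)·f^(α−1) − 1000
α − 1 = 0.01320
f^(α−1) = 0.81^(0.01320) = 0.997222
δ_res = (3.9 + 1000) × 0.997222 − 1000 = 1001.112 − 1000 = 1.11‰

1.1‰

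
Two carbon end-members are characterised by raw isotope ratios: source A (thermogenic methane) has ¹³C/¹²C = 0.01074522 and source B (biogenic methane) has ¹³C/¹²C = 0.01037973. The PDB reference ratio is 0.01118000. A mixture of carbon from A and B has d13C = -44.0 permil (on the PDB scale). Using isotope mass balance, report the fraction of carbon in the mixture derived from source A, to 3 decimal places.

0.844

δ_A = (0.01074522/0.01118000 − 1)×1000 = (0.961111 − 1)×1000 = -38.889 permil
δ_B = (0.01037973/0.01118000 − 1)×1000 = (0.928419 − 1)×1000 = -71.581 permil
f_A = (δ_mix − δ_B)/(δ_A − δ_B) = (-44.0 − (-71.581))/(-38.889 − (-71.581))
f_A = 27.581 / 32.691 = 0.8437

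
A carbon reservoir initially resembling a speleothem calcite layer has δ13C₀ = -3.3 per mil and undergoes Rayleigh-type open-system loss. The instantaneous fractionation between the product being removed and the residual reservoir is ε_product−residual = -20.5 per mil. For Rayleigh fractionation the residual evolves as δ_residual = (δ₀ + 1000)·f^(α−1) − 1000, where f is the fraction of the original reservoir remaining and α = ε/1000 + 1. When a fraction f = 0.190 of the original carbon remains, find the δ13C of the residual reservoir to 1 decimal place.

31.2 per mil

Rayleigh residual: δ_res = (δ₀ + 1000)·f^(α−1) − 1000
α = ε/1000 + 1 = 0.97950, so α − 1 = -0.02050
f^(α−1) = 0.190^(-0.02050) = 1.034631
δ_res = (-3.3 + 1000) × 1.034631 − 1000 = 1031.217 − 1000 = 31.22 per mil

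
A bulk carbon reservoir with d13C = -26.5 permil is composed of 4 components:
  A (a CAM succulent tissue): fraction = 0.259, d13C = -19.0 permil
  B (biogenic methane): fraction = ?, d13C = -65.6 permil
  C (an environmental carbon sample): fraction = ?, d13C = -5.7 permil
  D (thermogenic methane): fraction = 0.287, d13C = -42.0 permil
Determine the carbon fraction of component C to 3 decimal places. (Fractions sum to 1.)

Let f_C and f_B be the unknown fractions; fractions sum to 1 so f_C + f_B = 0.454.
Mass balance: Σ fᵢ·δᵢ = δ_bulk ⇒ f_C·(-5.7) + f_B·(-65.6) = -26.5 − (-16.975) = -9.525
Substitute f_B = 0.454 − f_C:
f_C·(-5.7 − -65.6) = -9.525 − 0.454×(-65.6) = 20.257
f_C = 20.257 / 59.9 = 0.3382

0.338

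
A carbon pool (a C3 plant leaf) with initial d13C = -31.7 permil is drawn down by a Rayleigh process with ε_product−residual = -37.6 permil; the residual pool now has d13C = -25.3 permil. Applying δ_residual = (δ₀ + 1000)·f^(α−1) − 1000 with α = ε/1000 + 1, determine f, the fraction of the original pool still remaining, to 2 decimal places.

α − 1 = ε/1000 = -0.0376
(δ_res + 1000)/(δ₀ + 1000) = (-25.3 + 1000)/(-31.7 + 1000) = 974.7/968.3 = 1.006610
f = 1.006610^(1/-0.0376) = exp(ln(1.006610)/-0.0376) = exp(0.00659/-0.0376)
f = exp(-0.1752) = 0.8393

0.84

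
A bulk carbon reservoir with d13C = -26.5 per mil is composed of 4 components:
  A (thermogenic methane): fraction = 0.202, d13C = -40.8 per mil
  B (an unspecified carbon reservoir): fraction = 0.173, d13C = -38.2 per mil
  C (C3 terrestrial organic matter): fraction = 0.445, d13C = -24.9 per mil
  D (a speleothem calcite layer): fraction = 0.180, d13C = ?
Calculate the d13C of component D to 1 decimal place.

Isotope mass balance: δ_bulk = Σ fᵢ·δᵢ.
-26.5 = 0.202×(-40.8) + 0.173×(-38.2) + 0.445×(-24.9) + 0.180×δ_D
0.180·δ_D = -26.5 − (-25.931) = -0.569
δ_D = -0.569 / 0.180 = -3.16 per mil

-3.2 per mil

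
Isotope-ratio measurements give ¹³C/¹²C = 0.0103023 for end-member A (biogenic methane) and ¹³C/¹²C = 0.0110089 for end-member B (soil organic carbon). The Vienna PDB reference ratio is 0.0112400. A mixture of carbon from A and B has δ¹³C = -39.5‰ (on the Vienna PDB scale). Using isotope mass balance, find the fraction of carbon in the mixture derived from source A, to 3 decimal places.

δ_A = (0.0103023/0.0112400 − 1)×1000 = (0.916575 − 1)×1000 = -83.425‰
δ_B = (0.0110089/0.0112400 − 1)×1000 = (0.979440 − 1)×1000 = -20.560‰
f_A = (δ_mix − δ_B)/(δ_A − δ_B) = (-39.5 − (-20.560))/(-83.425 − (-20.560))
f_A = -18.940 / -62.865 = 0.3013

0.301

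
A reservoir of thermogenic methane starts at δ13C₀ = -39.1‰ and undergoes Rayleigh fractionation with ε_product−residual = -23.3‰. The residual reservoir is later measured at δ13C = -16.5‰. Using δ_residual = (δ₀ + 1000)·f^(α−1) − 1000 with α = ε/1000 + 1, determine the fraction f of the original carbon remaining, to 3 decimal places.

α − 1 = ε/1000 = -0.0233
(δ_res + 1000)/(δ₀ + 1000) = (-16.5 + 1000)/(-39.1 + 1000) = 983.5/960.9 = 1.023520
f = 1.023520^(1/-0.0233) = exp(ln(1.023520)/-0.0233) = exp(0.02325/-0.0233)
f = exp(-0.9977) = 0.3687

0.369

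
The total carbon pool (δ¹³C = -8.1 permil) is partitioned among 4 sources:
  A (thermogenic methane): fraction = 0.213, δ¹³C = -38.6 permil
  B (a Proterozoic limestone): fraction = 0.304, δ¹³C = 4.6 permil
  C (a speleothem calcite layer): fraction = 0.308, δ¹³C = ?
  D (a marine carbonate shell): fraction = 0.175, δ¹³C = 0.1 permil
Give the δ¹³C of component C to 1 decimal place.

Isotope mass balance: δ_bulk = Σ fᵢ·δᵢ.
-8.1 = 0.213×(-38.6) + 0.304×(4.6) + 0.308×δ_C + 0.175×(0.1)
0.308·δ_C = -8.1 − (-6.806) = -1.294
δ_C = -1.294 / 0.308 = -4.20 permil

-4.2 permil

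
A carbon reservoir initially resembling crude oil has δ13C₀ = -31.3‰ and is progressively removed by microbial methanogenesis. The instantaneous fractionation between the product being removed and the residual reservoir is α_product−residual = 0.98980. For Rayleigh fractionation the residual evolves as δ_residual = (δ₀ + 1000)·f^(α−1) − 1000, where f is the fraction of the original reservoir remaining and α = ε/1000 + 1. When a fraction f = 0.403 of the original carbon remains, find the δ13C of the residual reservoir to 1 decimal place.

-22.3‰

Rayleigh residual: δ_res = (δ₀ + 1000)·f^(α−1) − 1000
α − 1 = -0.01020
f^(α−1) = 0.403^(-0.01020) = 1.009313
δ_res = (-31.3 + 1000) × 1.009313 − 1000 = 977.722 − 1000 = -22.28‰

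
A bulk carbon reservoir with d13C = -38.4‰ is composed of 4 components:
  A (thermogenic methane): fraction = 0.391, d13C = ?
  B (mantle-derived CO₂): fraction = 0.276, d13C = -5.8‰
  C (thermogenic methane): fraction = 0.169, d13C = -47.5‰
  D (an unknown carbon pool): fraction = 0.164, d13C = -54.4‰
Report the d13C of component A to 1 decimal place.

-50.8‰

Isotope mass balance: δ_bulk = Σ fᵢ·δᵢ.
-38.4 = 0.391×δ_A + 0.276×(-5.8) + 0.169×(-47.5) + 0.164×(-54.4)
0.391·δ_A = -38.4 − (-18.550) = -19.850
δ_A = -19.850 / 0.391 = -50.77‰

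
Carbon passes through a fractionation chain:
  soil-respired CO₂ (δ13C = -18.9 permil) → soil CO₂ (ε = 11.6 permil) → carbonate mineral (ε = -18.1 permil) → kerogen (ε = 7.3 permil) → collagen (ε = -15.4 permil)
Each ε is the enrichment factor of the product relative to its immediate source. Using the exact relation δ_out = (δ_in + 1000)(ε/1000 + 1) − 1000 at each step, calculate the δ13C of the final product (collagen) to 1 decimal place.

-33.5 permil

step 1: δ = (-18.90 + 1000)·(11.6/1000 + 1) − 1000 = -7.52 permil
step 2: δ = (-7.52 + 1000)·(-18.1/1000 + 1) − 1000 = -25.48 permil
step 3: δ = (-25.48 + 1000)·(7.3/1000 + 1) − 1000 = -18.37 permil
step 4: δ = (-18.37 + 1000)·(-15.4/1000 + 1) − 1000 = -33.49 permil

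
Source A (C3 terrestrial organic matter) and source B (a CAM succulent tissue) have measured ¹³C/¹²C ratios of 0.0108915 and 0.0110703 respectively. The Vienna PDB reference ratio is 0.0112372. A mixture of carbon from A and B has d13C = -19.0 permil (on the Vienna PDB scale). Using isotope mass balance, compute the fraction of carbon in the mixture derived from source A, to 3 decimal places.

δ_A = (0.0108915/0.0112372 − 1)×1000 = (0.969236 − 1)×1000 = -30.764 permil
δ_B = (0.0110703/0.0112372 − 1)×1000 = (0.985148 − 1)×1000 = -14.852 permil
f_A = (δ_mix − δ_B)/(δ_A − δ_B) = (-19.0 − (-14.852))/(-30.764 − (-14.852))
f_A = -4.148 / -15.911 = 0.2607

0.261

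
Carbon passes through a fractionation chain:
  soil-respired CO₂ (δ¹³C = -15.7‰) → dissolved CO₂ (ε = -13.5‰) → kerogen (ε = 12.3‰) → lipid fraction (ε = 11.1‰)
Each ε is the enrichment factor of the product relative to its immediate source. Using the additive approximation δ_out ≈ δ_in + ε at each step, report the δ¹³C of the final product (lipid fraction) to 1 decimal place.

-5.8‰

step 1: δ ≈ -15.7 + (-13.5) = -29.2‰
step 2: δ ≈ -29.2 + (12.3) = -16.9‰
step 3: δ ≈ -16.9 + (11.1) = -5.8‰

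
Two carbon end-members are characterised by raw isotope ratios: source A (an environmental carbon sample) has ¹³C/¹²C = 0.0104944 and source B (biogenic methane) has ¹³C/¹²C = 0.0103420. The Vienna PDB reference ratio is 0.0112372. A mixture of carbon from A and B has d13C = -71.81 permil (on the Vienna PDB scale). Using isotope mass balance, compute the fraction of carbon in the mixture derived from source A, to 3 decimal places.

δ_A = (0.0104944/0.0112372 − 1)×1000 = (0.933898 − 1)×1000 = -66.102 permil
δ_B = (0.0103420/0.0112372 − 1)×1000 = (0.920336 − 1)×1000 = -79.664 permil
f_A = (δ_mix − δ_B)/(δ_A − δ_B) = (-71.81 − (-79.664))/(-66.102 − (-79.664))
f_A = 7.854 / 13.562 = 0.5791

0.579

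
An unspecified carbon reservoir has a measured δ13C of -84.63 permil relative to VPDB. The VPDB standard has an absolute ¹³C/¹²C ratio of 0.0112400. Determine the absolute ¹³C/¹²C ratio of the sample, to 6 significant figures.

0.0102888

R_sample = R_standard × (δ13C/1000 + 1)
R_sample = 0.0112400 × (-84.63/1000 + 1) = 0.0112400 × 0.915370
R_sample = 0.0102888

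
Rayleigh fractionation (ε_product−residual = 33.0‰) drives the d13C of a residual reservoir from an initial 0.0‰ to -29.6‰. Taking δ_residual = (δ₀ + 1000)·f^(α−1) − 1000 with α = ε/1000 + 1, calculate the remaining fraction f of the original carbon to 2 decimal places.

0.40

α − 1 = ε/1000 = 0.0330
(δ_res + 1000)/(δ₀ + 1000) = (-29.6 + 1000)/(0.0 + 1000) = 970.4/1000.0 = 0.970400
f = 0.970400^(1/0.0330) = exp(ln(0.970400)/0.0330) = exp(-0.03005/0.0330)
f = exp(-0.9105) = 0.4023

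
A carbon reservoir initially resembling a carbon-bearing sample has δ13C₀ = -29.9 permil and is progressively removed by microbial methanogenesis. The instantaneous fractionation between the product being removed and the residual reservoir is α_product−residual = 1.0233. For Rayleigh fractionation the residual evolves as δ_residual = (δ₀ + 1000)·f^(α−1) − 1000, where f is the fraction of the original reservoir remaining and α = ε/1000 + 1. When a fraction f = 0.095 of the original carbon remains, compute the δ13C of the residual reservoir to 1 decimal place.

Rayleigh residual: δ_res = (δ₀ + 1000)·f^(α−1) − 1000
α − 1 = 0.02330
f^(α−1) = 0.095^(0.02330) = 0.946632
δ_res = (-29.9 + 1000) × 0.946632 − 1000 = 918.327 − 1000 = -81.67 permil

-81.7 permil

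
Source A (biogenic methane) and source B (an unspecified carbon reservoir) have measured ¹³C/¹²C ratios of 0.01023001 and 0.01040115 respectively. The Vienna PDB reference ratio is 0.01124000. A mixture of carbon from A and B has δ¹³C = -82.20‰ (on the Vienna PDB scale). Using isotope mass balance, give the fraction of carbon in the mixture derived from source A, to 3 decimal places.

0.497

δ_A = (0.01023001/0.01124000 − 1)×1000 = (0.910143 − 1)×1000 = -89.857‰
δ_B = (0.01040115/0.01124000 − 1)×1000 = (0.925369 − 1)×1000 = -74.631‰
f_A = (δ_mix − δ_B)/(δ_A − δ_B) = (-82.20 − (-74.631))/(-89.857 − (-74.631))
f_A = -7.569 / -15.226 = 0.4971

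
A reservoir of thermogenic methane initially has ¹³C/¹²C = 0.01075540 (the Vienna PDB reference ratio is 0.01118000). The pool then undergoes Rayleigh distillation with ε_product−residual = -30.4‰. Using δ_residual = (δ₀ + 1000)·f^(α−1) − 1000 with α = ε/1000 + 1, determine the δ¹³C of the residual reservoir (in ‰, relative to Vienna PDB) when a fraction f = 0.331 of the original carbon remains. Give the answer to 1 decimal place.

-5.1‰

δ₀ = (0.01075540/0.01118000 − 1)×1000 = (0.962021 − 1)×1000 = -37.979‰
α − 1 = ε/1000 = -0.0304
f^(α−1) = 0.331^(-0.0304) = 1.034183
δ_res = (-37.979 + 1000) × 1.034183 − 1000 = 994.906 − 1000 = -5.09‰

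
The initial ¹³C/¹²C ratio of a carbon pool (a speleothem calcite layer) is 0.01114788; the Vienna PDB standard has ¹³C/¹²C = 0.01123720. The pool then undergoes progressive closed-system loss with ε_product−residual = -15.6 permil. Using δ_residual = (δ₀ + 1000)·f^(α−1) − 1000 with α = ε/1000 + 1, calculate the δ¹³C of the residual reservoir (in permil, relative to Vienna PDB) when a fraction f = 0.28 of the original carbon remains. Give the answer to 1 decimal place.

δ₀ = (0.01114788/0.01123720 − 1)×1000 = (0.992051 − 1)×1000 = -7.949 permil
α − 1 = ε/1000 = -0.0156
f^(α−1) = 0.28^(-0.0156) = 1.020057
δ_res = (-7.949 + 1000) × 1.020057 − 1000 = 1011.949 − 1000 = 11.95 permil

11.9 permil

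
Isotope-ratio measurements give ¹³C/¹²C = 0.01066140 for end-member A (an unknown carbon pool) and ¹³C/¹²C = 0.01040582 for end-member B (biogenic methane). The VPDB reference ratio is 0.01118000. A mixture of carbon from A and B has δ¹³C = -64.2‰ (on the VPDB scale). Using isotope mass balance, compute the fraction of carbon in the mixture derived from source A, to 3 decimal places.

δ_A = (0.01066140/0.01118000 − 1)×1000 = (0.953614 − 1)×1000 = -46.386‰
δ_B = (0.01040582/0.01118000 − 1)×1000 = (0.930753 − 1)×1000 = -69.247‰
f_A = (δ_mix − δ_B)/(δ_A − δ_B) = (-64.2 − (-69.247))/(-46.386 − (-69.247))
f_A = 5.047 / 22.860 = 0.2208

0.221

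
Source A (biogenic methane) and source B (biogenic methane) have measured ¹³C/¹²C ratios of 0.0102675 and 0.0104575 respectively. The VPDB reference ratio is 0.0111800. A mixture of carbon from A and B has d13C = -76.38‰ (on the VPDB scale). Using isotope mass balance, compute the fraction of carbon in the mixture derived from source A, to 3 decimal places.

δ_A = (0.0102675/0.0111800 − 1)×1000 = (0.918381 − 1)×1000 = -81.619‰
δ_B = (0.0104575/0.0111800 − 1)×1000 = (0.935376 − 1)×1000 = -64.624‰
f_A = (δ_mix − δ_B)/(δ_A − δ_B) = (-76.38 − (-64.624))/(-81.619 − (-64.624))
f_A = -11.756 / -16.995 = 0.6917

0.692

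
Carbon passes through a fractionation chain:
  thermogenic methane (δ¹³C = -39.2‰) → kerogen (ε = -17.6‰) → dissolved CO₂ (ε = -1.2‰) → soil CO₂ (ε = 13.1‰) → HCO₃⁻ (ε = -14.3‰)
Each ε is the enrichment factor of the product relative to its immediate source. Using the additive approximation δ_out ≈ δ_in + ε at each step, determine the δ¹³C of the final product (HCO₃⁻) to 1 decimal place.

-59.2‰

step 1: δ ≈ -39.2 + (-17.6) = -56.8‰
step 2: δ ≈ -56.8 + (-1.2) = -58.0‰
step 3: δ ≈ -58.0 + (13.1) = -44.9‰
step 4: δ ≈ -44.9 + (-14.3) = -59.2‰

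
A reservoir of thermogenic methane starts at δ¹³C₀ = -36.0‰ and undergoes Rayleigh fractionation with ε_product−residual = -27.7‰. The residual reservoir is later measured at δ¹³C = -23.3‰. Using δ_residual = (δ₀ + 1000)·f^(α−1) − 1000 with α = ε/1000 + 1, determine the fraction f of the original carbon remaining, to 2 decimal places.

α − 1 = ε/1000 = -0.0277
(δ_res + 1000)/(δ₀ + 1000) = (-23.3 + 1000)/(-36.0 + 1000) = 976.7/964.0 = 1.013174
f = 1.013174^(1/-0.0277) = exp(ln(1.013174)/-0.0277) = exp(0.01309/-0.0277)
f = exp(-0.4725) = 0.6234

0.62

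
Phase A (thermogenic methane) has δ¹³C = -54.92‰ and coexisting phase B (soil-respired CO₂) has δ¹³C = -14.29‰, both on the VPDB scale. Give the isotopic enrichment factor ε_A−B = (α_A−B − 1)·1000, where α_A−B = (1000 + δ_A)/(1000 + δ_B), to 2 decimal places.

α_A−B = (1000 + -54.92) / (1000 + -14.29) = 945.08 / 985.71 = 0.958781
ε_A−B = (0.958781 − 1) × 1000 = -41.219‰
(The approximation ε ≈ δ_A − δ_B would give -40.63‰.)

-41.22‰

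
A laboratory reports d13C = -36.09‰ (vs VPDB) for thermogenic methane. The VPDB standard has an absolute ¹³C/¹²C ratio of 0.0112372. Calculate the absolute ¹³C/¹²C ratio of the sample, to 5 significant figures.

0.010832

R_sample = R_standard × (d13C/1000 + 1)
R_sample = 0.0112372 × (-36.09/1000 + 1) = 0.0112372 × 0.963910
R_sample = 0.0108316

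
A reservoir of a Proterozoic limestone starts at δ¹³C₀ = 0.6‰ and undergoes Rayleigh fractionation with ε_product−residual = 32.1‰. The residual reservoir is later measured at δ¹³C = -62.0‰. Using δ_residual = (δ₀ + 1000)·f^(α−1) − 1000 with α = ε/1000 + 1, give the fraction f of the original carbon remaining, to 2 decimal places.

0.13

α − 1 = ε/1000 = 0.0321
(δ_res + 1000)/(δ₀ + 1000) = (-62.0 + 1000)/(0.6 + 1000) = 938.0/1000.6 = 0.937438
f = 0.937438^(1/0.0321) = exp(ln(0.937438)/0.0321) = exp(-0.06461/0.0321)
f = exp(-2.0126) = 0.1336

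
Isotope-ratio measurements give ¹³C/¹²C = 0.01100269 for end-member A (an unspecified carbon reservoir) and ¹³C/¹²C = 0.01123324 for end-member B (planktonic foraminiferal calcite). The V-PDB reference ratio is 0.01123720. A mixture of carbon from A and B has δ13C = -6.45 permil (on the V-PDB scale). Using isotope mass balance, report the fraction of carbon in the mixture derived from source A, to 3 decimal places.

δ_A = (0.01100269/0.01123720 − 1)×1000 = (0.979131 − 1)×1000 = -20.869 permil
δ_B = (0.01123324/0.01123720 − 1)×1000 = (0.999648 − 1)×1000 = -0.352 permil
f_A = (δ_mix − δ_B)/(δ_A − δ_B) = (-6.45 − (-0.352))/(-20.869 − (-0.352))
f_A = -6.098 / -20.517 = 0.2972

0.297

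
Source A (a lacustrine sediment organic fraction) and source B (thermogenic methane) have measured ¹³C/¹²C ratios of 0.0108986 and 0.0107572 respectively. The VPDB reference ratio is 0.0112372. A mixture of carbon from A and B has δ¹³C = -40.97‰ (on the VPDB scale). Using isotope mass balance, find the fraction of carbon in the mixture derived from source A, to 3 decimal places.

0.139

δ_A = (0.0108986/0.0112372 − 1)×1000 = (0.969868 − 1)×1000 = -30.132‰
δ_B = (0.0107572/0.0112372 − 1)×1000 = (0.957285 − 1)×1000 = -42.715‰
f_A = (δ_mix − δ_B)/(δ_A − δ_B) = (-40.97 − (-42.715))/(-30.132 − (-42.715))
f_A = 1.745 / 12.583 = 0.1387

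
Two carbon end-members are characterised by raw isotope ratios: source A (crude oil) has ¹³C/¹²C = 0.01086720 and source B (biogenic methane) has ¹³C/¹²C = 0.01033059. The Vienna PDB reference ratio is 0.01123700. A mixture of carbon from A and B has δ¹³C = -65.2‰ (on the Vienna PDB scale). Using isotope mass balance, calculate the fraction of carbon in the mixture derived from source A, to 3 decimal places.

0.324

δ_A = (0.01086720/0.01123700 − 1)×1000 = (0.967091 − 1)×1000 = -32.909‰
δ_B = (0.01033059/0.01123700 − 1)×1000 = (0.919337 − 1)×1000 = -80.663‰
f_A = (δ_mix − δ_B)/(δ_A − δ_B) = (-65.2 − (-80.663))/(-32.909 − (-80.663))
f_A = 15.463 / 47.754 = 0.3238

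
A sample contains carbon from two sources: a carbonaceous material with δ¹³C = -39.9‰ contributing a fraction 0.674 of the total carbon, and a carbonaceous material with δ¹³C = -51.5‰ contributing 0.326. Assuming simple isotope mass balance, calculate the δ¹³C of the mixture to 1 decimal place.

δ_mix = f_A·δ_A + f_B·δ_B
δ_mix = 0.674 × (-39.9) + 0.326 × (-51.5)
δ_mix = -26.89 + -16.79 = -43.68‰

-43.7‰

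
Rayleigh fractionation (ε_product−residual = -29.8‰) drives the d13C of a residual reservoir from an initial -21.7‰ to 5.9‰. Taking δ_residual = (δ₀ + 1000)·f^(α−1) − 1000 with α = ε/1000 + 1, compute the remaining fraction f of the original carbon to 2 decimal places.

0.39

α − 1 = ε/1000 = -0.0298
(δ_res + 1000)/(δ₀ + 1000) = (5.9 + 1000)/(-21.7 + 1000) = 1005.9/978.3 = 1.028212
f = 1.028212^(1/-0.0298) = exp(ln(1.028212)/-0.0298) = exp(0.02782/-0.0298)
f = exp(-0.9336) = 0.3931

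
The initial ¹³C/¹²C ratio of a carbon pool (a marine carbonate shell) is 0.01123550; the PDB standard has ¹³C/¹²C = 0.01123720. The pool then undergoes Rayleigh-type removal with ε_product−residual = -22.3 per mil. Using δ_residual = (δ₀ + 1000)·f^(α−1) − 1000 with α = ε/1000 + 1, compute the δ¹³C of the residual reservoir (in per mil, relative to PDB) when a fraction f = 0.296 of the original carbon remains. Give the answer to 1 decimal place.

27.4 per mil

δ₀ = (0.01123550/0.01123720 − 1)×1000 = (0.999849 − 1)×1000 = -0.151 per mil
α − 1 = ε/1000 = -0.0223
f^(α−1) = 0.296^(-0.0223) = 1.027520
δ_res = (-0.151 + 1000) × 1.027520 − 1000 = 1027.364 − 1000 = 27.36 per mil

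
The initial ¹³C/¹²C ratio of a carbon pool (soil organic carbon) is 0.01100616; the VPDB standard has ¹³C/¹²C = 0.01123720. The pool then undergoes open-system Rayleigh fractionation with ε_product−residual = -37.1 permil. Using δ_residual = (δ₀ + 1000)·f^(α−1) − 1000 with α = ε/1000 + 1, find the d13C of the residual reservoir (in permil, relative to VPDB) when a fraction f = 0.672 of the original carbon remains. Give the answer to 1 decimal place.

-6.0 permil

δ₀ = (0.01100616/0.01123720 − 1)×1000 = (0.979440 − 1)×1000 = -20.560 permil
α − 1 = ε/1000 = -0.0371
f^(α−1) = 0.672^(-0.0371) = 1.014856
δ_res = (-20.560 + 1000) × 1.014856 − 1000 = 993.991 − 1000 = -6.01 permil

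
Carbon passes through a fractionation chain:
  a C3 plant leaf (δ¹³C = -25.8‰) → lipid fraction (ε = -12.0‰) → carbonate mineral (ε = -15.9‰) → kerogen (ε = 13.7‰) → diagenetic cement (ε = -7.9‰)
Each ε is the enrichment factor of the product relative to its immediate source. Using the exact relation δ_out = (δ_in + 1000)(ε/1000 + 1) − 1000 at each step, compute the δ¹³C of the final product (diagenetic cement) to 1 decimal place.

-47.4‰

step 1: δ = (-25.80 + 1000)·(-12.0/1000 + 1) − 1000 = -37.49‰
step 2: δ = (-37.49 + 1000)·(-15.9/1000 + 1) − 1000 = -52.79‰
step 3: δ = (-52.79 + 1000)·(13.7/1000 + 1) − 1000 = -39.82‰
step 4: δ = (-39.82 + 1000)·(-7.9/1000 + 1) − 1000 = -47.40‰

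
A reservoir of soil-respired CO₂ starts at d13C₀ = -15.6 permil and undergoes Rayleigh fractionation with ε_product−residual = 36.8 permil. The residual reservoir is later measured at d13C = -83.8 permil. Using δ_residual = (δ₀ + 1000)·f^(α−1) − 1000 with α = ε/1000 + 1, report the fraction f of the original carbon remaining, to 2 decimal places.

0.14

α − 1 = ε/1000 = 0.0368
(δ_res + 1000)/(δ₀ + 1000) = (-83.8 + 1000)/(-15.6 + 1000) = 916.2/984.4 = 0.930719
f = 0.930719^(1/0.0368) = exp(ln(0.930719)/0.0368) = exp(-0.07180/0.0368)
f = exp(-1.9510) = 0.1421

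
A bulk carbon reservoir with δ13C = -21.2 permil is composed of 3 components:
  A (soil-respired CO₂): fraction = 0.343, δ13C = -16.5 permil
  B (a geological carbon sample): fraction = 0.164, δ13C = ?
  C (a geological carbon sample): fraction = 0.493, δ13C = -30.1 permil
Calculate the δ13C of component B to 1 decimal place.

-4.3 permil

Isotope mass balance: δ_bulk = Σ fᵢ·δᵢ.
-21.2 = 0.343×(-16.5) + 0.164×δ_B + 0.493×(-30.1)
0.164·δ_B = -21.2 − (-20.499) = -0.701
δ_B = -0.701 / 0.164 = -4.28 permil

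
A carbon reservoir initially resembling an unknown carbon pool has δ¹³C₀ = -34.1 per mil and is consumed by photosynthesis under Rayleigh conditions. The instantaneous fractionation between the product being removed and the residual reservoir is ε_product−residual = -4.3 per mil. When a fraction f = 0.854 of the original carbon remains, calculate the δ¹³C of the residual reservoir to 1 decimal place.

Rayleigh residual: δ_res = (δ₀ + 1000)·f^(α−1) − 1000
α = ε/1000 + 1 = 0.99570, so α − 1 = -0.00430
f^(α−1) = 0.854^(-0.00430) = 1.000679
δ_res = (-34.1 + 1000) × 1.000679 − 1000 = 966.556 − 1000 = -33.44 per mil

-33.4 per mil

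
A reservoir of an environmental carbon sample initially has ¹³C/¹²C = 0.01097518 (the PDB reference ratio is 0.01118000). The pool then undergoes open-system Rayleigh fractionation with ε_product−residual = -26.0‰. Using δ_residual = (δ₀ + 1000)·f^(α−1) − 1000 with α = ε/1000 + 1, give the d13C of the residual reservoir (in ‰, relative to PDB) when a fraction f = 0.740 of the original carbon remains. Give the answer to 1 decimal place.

δ₀ = (0.01097518/0.01118000 − 1)×1000 = (0.981680 − 1)×1000 = -18.320‰
α − 1 = ε/1000 = -0.0260
f^(α−1) = 0.740^(-0.0260) = 1.007859
δ_res = (-18.320 + 1000) × 1.007859 − 1000 = 989.395 − 1000 = -10.60‰

-10.6‰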